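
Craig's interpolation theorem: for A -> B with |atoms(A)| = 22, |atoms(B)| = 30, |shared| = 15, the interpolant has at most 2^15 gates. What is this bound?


Shared atoms = 15
Craig interpolant size bound = 2^15
= 32768

32768


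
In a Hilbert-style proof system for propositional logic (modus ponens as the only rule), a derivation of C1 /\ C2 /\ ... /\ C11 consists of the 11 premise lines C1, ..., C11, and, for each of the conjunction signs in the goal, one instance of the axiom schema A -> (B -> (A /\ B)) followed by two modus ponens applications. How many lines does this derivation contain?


Conjoining 11 premises:
- 11 premise lines
- the goal has 10 conjunction signs; each costs 1 axiom instance + 2 MP = 3 lines: 3 * 10 = 30
Total = 11 + 30 = 41 lines.

41


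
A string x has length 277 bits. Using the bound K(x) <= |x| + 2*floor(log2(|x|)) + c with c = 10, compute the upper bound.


floor(log2(277)) = 8
2 * 8 = 16
K(x) <= 277 + 16 + 10 = 303

303


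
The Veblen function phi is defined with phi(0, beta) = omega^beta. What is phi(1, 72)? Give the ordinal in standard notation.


phi(1, 72):
phi(1, beta) = epsilon_beta (the beta-th epsilon number).
phi(1, 72) = epsilon_72

epsilon_72


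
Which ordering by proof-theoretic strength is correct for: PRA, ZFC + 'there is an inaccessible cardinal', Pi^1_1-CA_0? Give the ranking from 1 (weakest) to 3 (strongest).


Ordering by consistency strength:
1. PRA
2. Pi^1_1-CA_0
3. ZFC + 'there is an inaccessible cardinal'


PRA=1, ZFC + 'there is an inaccessible cardinal'=3, Pi^1_1-CA_0=2


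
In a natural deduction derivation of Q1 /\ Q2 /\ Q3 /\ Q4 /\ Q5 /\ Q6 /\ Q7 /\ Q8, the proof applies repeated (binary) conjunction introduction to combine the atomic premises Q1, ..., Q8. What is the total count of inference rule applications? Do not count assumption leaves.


The target conjunction has 8 conjuncts, i.e. 7 binary /\ connectives.
Each conjunction-intro joins two pieces, so 8 atoms require 8-1 = 7 applications.
Total inference nodes = 7

7


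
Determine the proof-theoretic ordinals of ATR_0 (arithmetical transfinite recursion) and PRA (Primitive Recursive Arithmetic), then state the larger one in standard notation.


Proof-theoretic ordinal of ATR_0 (arithmetical transfinite recursion): Gamma_0
Proof-theoretic ordinal of PRA (Primitive Recursive Arithmetic): omega^omega
Comparing: omega^omega < Gamma_0.
The larger ordinal is Gamma_0 (from ATR_0 (arithmetical transfinite recursion)).

Gamma_0


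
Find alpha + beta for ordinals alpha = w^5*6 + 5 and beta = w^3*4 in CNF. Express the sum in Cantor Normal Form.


Ordinal addition (w^5*6 + 5) + w^3*4:
alpha's leading term has exponent 5 > beta's exponent 3, so it survives.
alpha's tail term has exponent 0 < beta's exponent 3, so it is absorbed by beta.
In ordinal addition, any term followed by a strictly larger-exponent term is absorbed.
Result = w^5*6 + w^3*4

w^5*6 + w^3*4


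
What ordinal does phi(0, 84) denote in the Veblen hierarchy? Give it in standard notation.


phi(0, 84):
phi(0, beta) = omega^beta by definition.
phi(0, 84) = omega^84

omega^84


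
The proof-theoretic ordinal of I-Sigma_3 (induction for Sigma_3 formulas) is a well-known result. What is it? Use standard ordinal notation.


The proof-theoretic ordinal of I-Sigma_3 (induction for Sigma_3 formulas) is a standard result in ordinal analysis.
This ordinal is the supremum of order types of primitive recursive well-orderings
that the theory can prove to be well-ordered.
For I-Sigma_3 (induction for Sigma_3 formulas), the proof-theoretic ordinal is omega^(omega^(omega^omega)).

omega^(omega^(omega^omega))


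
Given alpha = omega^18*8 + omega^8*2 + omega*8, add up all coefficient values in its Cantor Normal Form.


CNF: omega^18*8 + omega^8*2 + omega*8
Coefficients: 8 + 2 + 8 = 18

18


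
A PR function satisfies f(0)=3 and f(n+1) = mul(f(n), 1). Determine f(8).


f(0) = 3
f(1) = mul(f(0), 1) = mul(3, 1) = 3
f(2) = mul(f(1), 1) = mul(3, 1) = 3
f(3) = mul(f(2), 1) = mul(3, 1) = 3
f(4) = mul(f(3), 1) = mul(3, 1) = 3
f(5) = mul(f(4), 1) = mul(3, 1) = 3
f(6) = mul(f(5), 1) = mul(3, 1) = 3
f(7) = mul(f(6), 1) = mul(3, 1) = 3
f(8) = mul(f(7), 1) = mul(3, 1) = 3


3


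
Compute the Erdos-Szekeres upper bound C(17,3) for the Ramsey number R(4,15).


R(4,15) <= C(4+15-2, 4-1) = C(17, 3)
C(17, 3) = 17! / (3! * 14!)
= 680

680


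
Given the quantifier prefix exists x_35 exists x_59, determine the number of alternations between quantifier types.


Walk the prefix and count type changes:
  position 1: exists -> exists
Total alternations = 0

0


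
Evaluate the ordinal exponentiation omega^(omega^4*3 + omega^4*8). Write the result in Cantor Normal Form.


omega^(omega^4*3 + omega^4*8):
Both terms of the exponent have the same exponent 4, so they merge: omega^4*3 + omega^4*8 = omega^4*(3+8) = omega^4*11.
omega raised to a CNF ordinal is a single CNF term: Result = omega^(omega^4*11)

omega^(omega^4*11)


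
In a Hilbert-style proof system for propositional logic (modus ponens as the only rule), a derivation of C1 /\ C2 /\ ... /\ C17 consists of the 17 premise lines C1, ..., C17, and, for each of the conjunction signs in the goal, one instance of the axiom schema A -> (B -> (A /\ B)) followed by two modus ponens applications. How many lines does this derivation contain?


Conjoining 17 premises:
- 17 premise lines
- the goal has 16 conjunction signs; each costs 1 axiom instance + 2 MP = 3 lines: 3 * 16 = 48
Total = 17 + 48 = 65 lines.

65


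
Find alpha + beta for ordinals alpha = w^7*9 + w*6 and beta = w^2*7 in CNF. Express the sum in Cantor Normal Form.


Ordinal addition (w^7*9 + w*6) + w^2*7:
alpha's leading term has exponent 7 > beta's exponent 2, so it survives.
alpha's tail term has exponent 1 < beta's exponent 2, so it is absorbed by beta.
In ordinal addition, any term followed by a strictly larger-exponent term is absorbed.
Result = w^7*9 + w^2*7

w^7*9 + w^2*7


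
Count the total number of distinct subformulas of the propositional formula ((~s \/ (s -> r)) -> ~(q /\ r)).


Formula: ((~s \/ (s -> r)) -> ~(q /\ r))
Subformulas found:
  1. q
  2. s
  3. r
  4. ~s
  5. (s -> r)
  6. (q /\ r)
  7. ~(q /\ r)
  8. (~s \/ (s -> r))
  9. ((~s \/ (s -> r)) -> ~(q /\ r))
Total distinct subformulas = 9

9


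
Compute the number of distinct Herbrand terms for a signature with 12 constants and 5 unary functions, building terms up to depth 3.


Herbrand terms by depth:
Depth 0: 12 constants
Depth 1: 60 new terms (running total: 72)
Depth 2: 300 new terms (running total: 372)
Depth 3: 1500 new terms (running total: 1872)
Total distinct ground terms = 1872

1872


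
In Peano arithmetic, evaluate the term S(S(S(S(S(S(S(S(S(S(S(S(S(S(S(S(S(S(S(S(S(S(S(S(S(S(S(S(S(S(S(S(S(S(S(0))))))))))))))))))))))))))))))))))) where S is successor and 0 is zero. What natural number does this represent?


Counting successors applied to 0:
35 applications of S to 0 = 35

35


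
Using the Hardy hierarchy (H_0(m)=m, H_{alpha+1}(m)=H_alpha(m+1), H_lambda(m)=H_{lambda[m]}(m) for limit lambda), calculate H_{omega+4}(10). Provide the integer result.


H_{omega+4}(10):
Unwind the 4 successor steps: H_{omega+4}(10) = H_omega(10+4) = H_omega(14).
H_omega(m) = H_m(m) = m + m = 2m.
Result = 2 * 14 = 28

28


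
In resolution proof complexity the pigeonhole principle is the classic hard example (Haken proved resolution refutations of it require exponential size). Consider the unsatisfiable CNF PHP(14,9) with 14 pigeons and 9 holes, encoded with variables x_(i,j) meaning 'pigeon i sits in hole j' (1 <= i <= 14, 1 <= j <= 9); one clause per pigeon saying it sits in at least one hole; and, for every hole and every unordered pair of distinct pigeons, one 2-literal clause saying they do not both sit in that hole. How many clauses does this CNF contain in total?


PHP(14,9): 14 pigeons, 9 holes, 14*9 = 126 variables.
- pigeon clauses: one per pigeon -> 14 clauses
- hole clauses: 9 holes * C(14,2) = 9 * 91 -> 819 clauses
Total clauses = 14 + 819 = 833

833


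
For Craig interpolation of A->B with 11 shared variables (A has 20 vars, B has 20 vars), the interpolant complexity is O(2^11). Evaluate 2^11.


Shared atoms = 11
Craig interpolant size bound = 2^11
= 2048

2048


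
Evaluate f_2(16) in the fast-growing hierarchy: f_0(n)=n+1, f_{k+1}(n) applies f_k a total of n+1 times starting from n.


f_2(16) = f_1^17(16)
f_1(m) = 2m + 1.
Iterating: f_1^k(n) = 2^k*(n+1) - 1.
f_2(16) = 2^17*(16+1) - 1 = 131072*17 - 1 = 2228223

2228223


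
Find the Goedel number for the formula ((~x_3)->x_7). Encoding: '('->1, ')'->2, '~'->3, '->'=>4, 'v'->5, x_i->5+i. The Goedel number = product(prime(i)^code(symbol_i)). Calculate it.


Formula: ((~x_3)->x_7)
Symbol codes: [1, 1, 3, 8, 2, 4, 12, 2]
Primes: [2, 3, 5, 7, 11, 13, 17, 19]
p_1^1 = 2^1 = 2
p_2^1 = 3^1 = 3
p_3^3 = 5^3 = 125
p_4^8 = 7^8 = 5764801
p_5^2 = 11^2 = 121
p_6^4 = 13^4 = 28561
p_7^12 = 17^12 = 582622237229761
p_8^2 = 19^2 = 361
Product = 3142668854635776450828791698500750

3142668854635776450828791698500750


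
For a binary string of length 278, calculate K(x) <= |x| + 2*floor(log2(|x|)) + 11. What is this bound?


floor(log2(278)) = 8
2 * 8 = 16
K(x) <= 278 + 16 + 11 = 305

305


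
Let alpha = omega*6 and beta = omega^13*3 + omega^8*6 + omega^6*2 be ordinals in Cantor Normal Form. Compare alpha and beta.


Compare term by term from highest exponent:
alpha = omega*6
beta = omega^13*3 + omega^8*6 + omega^6*2
Term 1: alpha has omega^1*6, beta has omega^13*3
Term 2: alpha has omega^0*0, beta has omega^8*6
Term 3: alpha has omega^0*0, beta has omega^6*2
Result: alpha < beta

alpha < beta


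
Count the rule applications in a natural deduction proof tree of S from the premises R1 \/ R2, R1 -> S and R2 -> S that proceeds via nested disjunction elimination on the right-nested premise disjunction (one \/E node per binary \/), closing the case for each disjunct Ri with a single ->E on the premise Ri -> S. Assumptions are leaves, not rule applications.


The premise R1 \/ R2 contains 2 disjuncts, hence 1 binary \/ connectives.
- Each binary \/ is eliminated once: 1 \/E nodes.
- Each of the 2 cases Ri derives S by one ->E with Ri -> S: 2 ->E nodes.
Total = 1 + 2 = 3

3


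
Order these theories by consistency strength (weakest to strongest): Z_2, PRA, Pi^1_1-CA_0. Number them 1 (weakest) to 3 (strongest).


Ordering by consistency strength:
1. PRA
2. Pi^1_1-CA_0
3. Z_2


Z_2=3, PRA=1, Pi^1_1-CA_0=2


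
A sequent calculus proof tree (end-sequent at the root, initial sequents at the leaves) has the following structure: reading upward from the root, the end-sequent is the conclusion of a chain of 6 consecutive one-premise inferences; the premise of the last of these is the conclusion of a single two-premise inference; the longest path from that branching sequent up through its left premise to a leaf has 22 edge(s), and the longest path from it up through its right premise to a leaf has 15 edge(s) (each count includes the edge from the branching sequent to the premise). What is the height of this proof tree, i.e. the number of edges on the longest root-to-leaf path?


Longest path through the left premise: 22 edges (measured from the branching sequent)
Longest path through the right premise: 15 edges
Height of the subtree rooted at the branching sequent: max(22, 15) = 22
The branching sequent sits 6 edges above the root (the chain of one-premise inferences), so height = 22 + 6 = 28

28


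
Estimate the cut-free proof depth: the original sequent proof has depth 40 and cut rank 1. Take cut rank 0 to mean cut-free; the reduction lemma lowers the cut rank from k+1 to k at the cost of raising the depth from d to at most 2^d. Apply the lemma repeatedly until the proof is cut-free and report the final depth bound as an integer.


Each rank reduction sends depth d to at most 2^d; cut rank r needs r reductions.
2_0(40) = 40
2_1(40) = 2^40 = 1099511627776
Cut-free depth bound = 1099511627776

1099511627776


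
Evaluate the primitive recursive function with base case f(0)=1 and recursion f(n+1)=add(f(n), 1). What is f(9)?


f(0) = 1
f(1) = add(f(0), 1) = add(1, 1) = 2
f(2) = add(f(1), 1) = add(2, 1) = 3
f(3) = add(f(2), 1) = add(3, 1) = 4
f(4) = add(f(3), 1) = add(4, 1) = 5
f(5) = add(f(4), 1) = add(5, 1) = 6
f(6) = add(f(5), 1) = add(6, 1) = 7
f(7) = add(f(6), 1) = add(7, 1) = 8
f(8) = add(f(7), 1) = add(8, 1) = 9
f(9) = add(f(8), 1) = add(9, 1) = 10


10


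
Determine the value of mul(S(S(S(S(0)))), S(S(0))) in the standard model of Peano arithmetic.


mul(S^4(0), S^2(0)):
S^4(0) = 4
S^2(0) = 2
4 * 2 = 8

8


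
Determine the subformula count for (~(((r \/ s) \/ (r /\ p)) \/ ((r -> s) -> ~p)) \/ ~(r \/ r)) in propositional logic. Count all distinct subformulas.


Formula: (~(((r \/ s) \/ (r /\ p)) \/ ((r -> s) -> ~p)) \/ ~(r \/ r))
Subformulas found:
  1. s
  2. r
  3. p
  4. ~p
  5. (r \/ r)
  6. (r \/ s)
  7. (r /\ p)
  8. (r -> s)
  9. ~(r \/ r)
  10. ((r -> s) -> ~p)
  11. ((r \/ s) \/ (r /\ p))
  12. (((r \/ s) \/ (r /\ p)) \/ ((r -> s) -> ~p))
  13. ~(((r \/ s) \/ (r /\ p)) \/ ((r -> s) -> ~p))
  14. (~(((r \/ s) \/ (r /\ p)) \/ ((r -> s) -> ~p)) \/ ~(r \/ r))
Total distinct subformulas = 14

14


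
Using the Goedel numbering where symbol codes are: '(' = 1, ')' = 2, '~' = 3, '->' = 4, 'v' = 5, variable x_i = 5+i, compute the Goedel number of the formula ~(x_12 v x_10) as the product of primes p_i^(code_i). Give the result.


Formula: ~(x_12 v x_10)
Symbol codes: [3, 1, 17, 5, 15, 2]
Primes: [2, 3, 5, 7, 11, 13]
p_1^3 = 2^3 = 8
p_2^1 = 3^1 = 3
p_3^17 = 5^17 = 762939453125
p_4^5 = 7^5 = 16807
p_5^15 = 11^15 = 4177248169415651
p_6^2 = 13^2 = 169
Product = 217254358285937531146234130859375000

217254358285937531146234130859375000


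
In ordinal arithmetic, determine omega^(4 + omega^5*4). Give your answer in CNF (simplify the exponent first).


omega^(4 + omega^5*4):
In ordinal addition a term is absorbed by a following term of strictly larger exponent: 0 < 5, so 4 + omega^5*4 = omega^5*4.
omega raised to a CNF ordinal is a single CNF term: Result = omega^(omega^5*4)

omega^(omega^5*4)


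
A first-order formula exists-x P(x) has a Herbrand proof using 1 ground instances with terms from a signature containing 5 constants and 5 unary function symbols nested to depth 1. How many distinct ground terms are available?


Herbrand terms by depth:
Depth 0: 5 constants
Depth 1: 25 new terms (running total: 30)
Total distinct ground terms = 30

30


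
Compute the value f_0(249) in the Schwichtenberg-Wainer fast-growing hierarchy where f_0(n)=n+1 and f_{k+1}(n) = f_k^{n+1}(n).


f_0(249) = 249 + 1 = 250

250


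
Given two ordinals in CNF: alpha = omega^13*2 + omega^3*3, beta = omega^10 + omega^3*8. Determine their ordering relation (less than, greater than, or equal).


Compare term by term from highest exponent:
alpha = omega^13*2 + omega^3*3
beta = omega^10 + omega^3*8
Term 1: alpha has omega^13*2, beta has omega^10*1
Term 2: alpha has omega^3*3, beta has omega^3*8
Result: alpha > beta

alpha > beta


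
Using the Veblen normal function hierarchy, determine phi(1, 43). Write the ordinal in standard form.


phi(1, 43):
phi(1, beta) = epsilon_beta (the beta-th epsilon number).
phi(1, 43) = epsilon_43

epsilon_43


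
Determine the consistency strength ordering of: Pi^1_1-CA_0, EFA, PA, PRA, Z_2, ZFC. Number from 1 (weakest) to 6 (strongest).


Ordering by consistency strength:
1. EFA
2. PRA
3. PA
4. Pi^1_1-CA_0
5. Z_2
6. ZFC


Pi^1_1-CA_0=4, EFA=1, PA=3, PRA=2, Z_2=5, ZFC=6


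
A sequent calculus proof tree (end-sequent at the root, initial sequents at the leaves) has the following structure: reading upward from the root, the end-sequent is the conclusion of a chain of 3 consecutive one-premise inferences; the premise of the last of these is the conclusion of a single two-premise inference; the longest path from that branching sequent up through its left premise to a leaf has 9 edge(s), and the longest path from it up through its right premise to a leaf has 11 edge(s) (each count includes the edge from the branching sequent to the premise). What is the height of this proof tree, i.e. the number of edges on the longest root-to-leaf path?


Longest path through the left premise: 9 edges (measured from the branching sequent)
Longest path through the right premise: 11 edges
Height of the subtree rooted at the branching sequent: max(9, 11) = 11
The branching sequent sits 3 edges above the root (the chain of one-premise inferences), so height = 11 + 3 = 14

14


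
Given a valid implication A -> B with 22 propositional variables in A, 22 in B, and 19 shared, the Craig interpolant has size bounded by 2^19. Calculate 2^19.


Shared atoms = 19
Craig interpolant size bound = 2^19
= 524288

524288


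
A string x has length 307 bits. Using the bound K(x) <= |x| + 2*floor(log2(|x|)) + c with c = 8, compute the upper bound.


floor(log2(307)) = 8
2 * 8 = 16
K(x) <= 307 + 16 + 8 = 331

331


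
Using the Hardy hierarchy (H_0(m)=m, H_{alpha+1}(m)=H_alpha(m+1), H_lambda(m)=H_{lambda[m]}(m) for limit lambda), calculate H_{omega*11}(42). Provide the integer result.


H_{omega*11}(42):
For the Hardy hierarchy, H_{omega*k}(n) = 2^k * n.
2^11 = 2048.
2048 * 42 = 86016

86016


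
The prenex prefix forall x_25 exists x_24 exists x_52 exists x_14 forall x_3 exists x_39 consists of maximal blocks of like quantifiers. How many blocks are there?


Alternations = 3.
Blocks = alternations + 1 = 4

4


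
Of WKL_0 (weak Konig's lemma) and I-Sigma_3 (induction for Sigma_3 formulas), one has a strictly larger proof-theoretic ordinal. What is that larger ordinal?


Proof-theoretic ordinal of WKL_0 (weak Konig's lemma): omega^omega
Proof-theoretic ordinal of I-Sigma_3 (induction for Sigma_3 formulas): omega^(omega^(omega^omega))
Comparing: omega^omega < omega^(omega^(omega^omega)).
The larger ordinal is omega^(omega^(omega^omega)) (from I-Sigma_3 (induction for Sigma_3 formulas)).

omega^(omega^(omega^omega))


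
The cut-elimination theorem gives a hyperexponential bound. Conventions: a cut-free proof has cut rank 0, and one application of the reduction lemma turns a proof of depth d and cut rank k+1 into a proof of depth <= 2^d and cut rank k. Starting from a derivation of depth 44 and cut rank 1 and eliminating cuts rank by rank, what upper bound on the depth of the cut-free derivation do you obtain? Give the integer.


Each rank reduction sends depth d to at most 2^d; cut rank r needs r reductions.
2_0(44) = 44
2_1(44) = 2^44 = 17592186044416
Cut-free depth bound = 17592186044416

17592186044416


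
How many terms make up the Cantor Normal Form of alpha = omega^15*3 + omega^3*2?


CNF: omega^15*3 + omega^3*2
Count the summands separated by '+':
  term 1: omega^15*3
  term 2: omega^3*2
Total terms = 2

2


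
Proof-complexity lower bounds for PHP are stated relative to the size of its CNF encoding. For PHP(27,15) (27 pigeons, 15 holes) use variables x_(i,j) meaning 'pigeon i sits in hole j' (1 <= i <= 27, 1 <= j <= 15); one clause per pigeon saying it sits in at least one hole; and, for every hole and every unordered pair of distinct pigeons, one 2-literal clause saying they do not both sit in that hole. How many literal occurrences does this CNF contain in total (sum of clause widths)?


PHP(27,15): 27 pigeons, 15 holes, 27*15 = 405 variables.
- pigeon clauses: one per pigeon -> 27 clauses of width 15 -> 405 literals
- hole clauses: 15 holes * C(27,2) = 15 * 351 -> 5265 clauses of width 2 -> 10530 literals
Total literal occurrences = 405 + 10530 = 10935

10935


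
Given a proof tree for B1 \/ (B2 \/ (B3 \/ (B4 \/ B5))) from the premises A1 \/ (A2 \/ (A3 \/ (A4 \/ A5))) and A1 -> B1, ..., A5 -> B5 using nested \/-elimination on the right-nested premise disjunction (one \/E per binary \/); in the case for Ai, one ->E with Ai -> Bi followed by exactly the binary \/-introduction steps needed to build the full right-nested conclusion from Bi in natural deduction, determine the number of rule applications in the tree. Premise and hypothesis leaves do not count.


Constructive dilemma with 5 branches, all disjunctions right-nested:
- \/E: the premise has 4 binary \/, each eliminated once: 4 nodes.
- ->E: one per case (Ai with Ai -> Bi gives Bi): 5 nodes.
- \/I: in case i < n, Bi needs 1 step to form Bi \/ (B(i+1) \/ ...) and then i-1 steps to prepend B(i-1), ..., B1, i.e. i steps; in case i = n, B5 needs 4 prepend steps.
  \/I total = (1 + 2 + ... + 4) + 4 = 10 + 4 = 14 nodes.
Total = 4 + 5 + 14 = 23

23


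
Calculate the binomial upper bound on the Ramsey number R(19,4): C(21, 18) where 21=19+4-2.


R(19,4) <= C(19+4-2, 19-1) = C(21, 18)
C(21, 18) = 21! / (18! * 3!)
= 1330

1330


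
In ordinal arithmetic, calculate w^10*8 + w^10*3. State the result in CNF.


Ordinal addition w^10*8 + w^10*3:
Both terms have the same exponent 10.
w^e*c + w^e*d = w^e*(c+d).
Result = w^10*(8+3) = w^10*11

w^10*11


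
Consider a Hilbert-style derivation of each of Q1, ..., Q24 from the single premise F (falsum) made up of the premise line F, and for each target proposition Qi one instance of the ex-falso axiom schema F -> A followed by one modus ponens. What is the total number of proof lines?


Ex falso, line by line:
- 1 premise line (F)
- 24 targets, each needing 1 axiom instance (F -> Qi) + 1 MP = 2 lines: 2 * 24 = 48
Total = 1 + 48 = 49 lines.

49


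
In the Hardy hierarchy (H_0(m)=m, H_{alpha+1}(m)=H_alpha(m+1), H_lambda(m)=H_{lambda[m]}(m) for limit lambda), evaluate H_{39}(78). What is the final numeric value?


H_39(78):
For finite ordinals k, H_k(n) = n + k (each successor step adds 1).
H_39(78) = 78 + 39 = 117

117


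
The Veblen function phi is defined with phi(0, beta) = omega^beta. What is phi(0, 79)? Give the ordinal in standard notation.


phi(0, 79):
phi(0, beta) = omega^beta by definition.
phi(0, 79) = omega^79

omega^79


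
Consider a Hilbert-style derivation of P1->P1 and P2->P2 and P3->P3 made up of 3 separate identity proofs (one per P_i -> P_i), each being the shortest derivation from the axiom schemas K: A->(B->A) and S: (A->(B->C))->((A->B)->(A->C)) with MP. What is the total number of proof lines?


The shortest proof of A->A from K and S in the Hilbert calculus has exactly 5 lines:
(1) K instance A->((A->A)->A), (2) S instance, (3) MP on 1,2, (4) K instance A->(A->A), (5) MP on 3,4.
For 3 independent identities: 3 * 5 = 15 lines total.

15


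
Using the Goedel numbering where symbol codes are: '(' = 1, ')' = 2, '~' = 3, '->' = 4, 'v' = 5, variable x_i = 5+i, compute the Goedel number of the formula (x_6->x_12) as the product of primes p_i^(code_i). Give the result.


Formula: (x_6->x_12)
Symbol codes: [1, 11, 4, 17, 2]
Primes: [2, 3, 5, 7, 11]
p_1^1 = 2^1 = 2
p_2^11 = 3^11 = 177147
p_3^4 = 5^4 = 625
p_4^17 = 7^17 = 232630513987207
p_5^2 = 11^2 = 121
Product = 6232981896270378462386250

6232981896270378462386250


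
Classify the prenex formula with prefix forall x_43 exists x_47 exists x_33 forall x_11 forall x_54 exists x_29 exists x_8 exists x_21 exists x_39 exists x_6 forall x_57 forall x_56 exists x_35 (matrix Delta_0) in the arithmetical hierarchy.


Leading quantifier is forall, so the class is Pi.
Number of quantifier blocks = alternations + 1 = 5 + 1 = 6.
Classification: Pi_6

Pi_6


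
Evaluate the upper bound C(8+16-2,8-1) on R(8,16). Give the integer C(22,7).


R(8,16) <= C(8+16-2, 8-1) = C(22, 7)
C(22, 7) = 22! / (7! * 15!)
= 170544

170544


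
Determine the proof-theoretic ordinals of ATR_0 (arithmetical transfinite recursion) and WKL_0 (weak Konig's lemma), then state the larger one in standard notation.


Proof-theoretic ordinal of ATR_0 (arithmetical transfinite recursion): Gamma_0
Proof-theoretic ordinal of WKL_0 (weak Konig's lemma): omega^omega
Comparing: omega^omega < Gamma_0.
The larger ordinal is Gamma_0 (from ATR_0 (arithmetical transfinite recursion)).

Gamma_0


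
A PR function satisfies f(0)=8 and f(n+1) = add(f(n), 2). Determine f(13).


f(0) = 8
f(1) = add(f(0), 2) = add(8, 2) = 10
f(2) = add(f(1), 2) = add(10, 2) = 12
f(3) = add(f(2), 2) = add(12, 2) = 14
f(4) = add(f(3), 2) = add(14, 2) = 16
f(5) = add(f(4), 2) = add(16, 2) = 18
f(6) = add(f(5), 2) = add(18, 2) = 20
f(7) = add(f(6), 2) = add(20, 2) = 22
f(8) = add(f(7), 2) = add(22, 2) = 24
f(9) = add(f(8), 2) = add(24, 2) = 26
f(10) = add(f(9), 2) = add(26, 2) = 28
f(11) = add(f(10), 2) = add(28, 2) = 30
f(12) = add(f(11), 2) = add(30, 2) = 32
f(13) = add(f(12), 2) = add(32, 2) = 34


34


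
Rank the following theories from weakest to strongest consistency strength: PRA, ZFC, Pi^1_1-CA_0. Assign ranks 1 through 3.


Ordering by consistency strength:
1. PRA
2. Pi^1_1-CA_0
3. ZFC


PRA=1, ZFC=3, Pi^1_1-CA_0=2


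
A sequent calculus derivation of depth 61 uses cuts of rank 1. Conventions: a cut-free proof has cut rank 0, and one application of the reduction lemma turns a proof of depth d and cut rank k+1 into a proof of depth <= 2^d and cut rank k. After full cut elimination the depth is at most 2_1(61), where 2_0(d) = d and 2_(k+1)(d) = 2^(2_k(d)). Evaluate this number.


Each rank reduction sends depth d to at most 2^d; cut rank r needs r reductions.
2_0(61) = 61
2_1(61) = 2^61 = 2305843009213693952
Cut-free depth bound = 2305843009213693952

2305843009213693952


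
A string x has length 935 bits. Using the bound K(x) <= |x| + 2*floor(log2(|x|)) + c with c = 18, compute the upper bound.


floor(log2(935)) = 9
2 * 9 = 18
K(x) <= 935 + 18 + 18 = 971

971


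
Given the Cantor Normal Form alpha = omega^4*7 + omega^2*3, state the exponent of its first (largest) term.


CNF: omega^4*7 + omega^2*3
The leading term is omega^4*7, which has exponent 4.

4


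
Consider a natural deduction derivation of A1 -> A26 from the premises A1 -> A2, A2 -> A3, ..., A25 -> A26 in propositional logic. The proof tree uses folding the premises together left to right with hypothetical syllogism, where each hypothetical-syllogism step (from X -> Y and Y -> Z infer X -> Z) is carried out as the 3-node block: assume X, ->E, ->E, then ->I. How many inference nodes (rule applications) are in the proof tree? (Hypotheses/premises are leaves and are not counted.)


There are 25 premises in the chain. The first HS step combines premises 1 and 2; each further premise needs one more HS step.
So 25 premises require 25 - 1 = 24 hypothetical-syllogism steps.
Each HS step uses 3 inference nodes (->E, ->E, ->I).
24 * 3 = 72 total inference nodes.

72


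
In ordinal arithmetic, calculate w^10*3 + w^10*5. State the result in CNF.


Ordinal addition w^10*3 + w^10*5:
Both terms have the same exponent 10.
w^e*c + w^e*d = w^e*(c+d).
Result = w^10*(3+5) = w^10*8

w^10*8


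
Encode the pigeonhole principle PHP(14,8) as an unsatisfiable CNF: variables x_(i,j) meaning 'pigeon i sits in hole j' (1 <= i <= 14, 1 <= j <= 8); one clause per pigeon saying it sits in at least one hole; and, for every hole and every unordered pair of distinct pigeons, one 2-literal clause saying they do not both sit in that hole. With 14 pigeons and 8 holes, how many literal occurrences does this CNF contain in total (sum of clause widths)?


PHP(14,8): 14 pigeons, 8 holes, 14*8 = 112 variables.
- pigeon clauses: one per pigeon -> 14 clauses of width 8 -> 112 literals
- hole clauses: 8 holes * C(14,2) = 8 * 91 -> 728 clauses of width 2 -> 1456 literals
Total literal occurrences = 112 + 1456 = 1568

1568


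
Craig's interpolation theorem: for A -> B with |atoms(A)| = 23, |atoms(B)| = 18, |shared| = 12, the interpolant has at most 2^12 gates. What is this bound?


Shared atoms = 12
Craig interpolant size bound = 2^12
= 4096

4096


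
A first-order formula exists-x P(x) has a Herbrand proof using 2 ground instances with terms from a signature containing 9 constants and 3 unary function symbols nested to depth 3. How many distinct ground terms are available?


Herbrand terms by depth:
Depth 0: 9 constants
Depth 1: 27 new terms (running total: 36)
Depth 2: 81 new terms (running total: 117)
Depth 3: 243 new terms (running total: 360)
Total distinct ground terms = 360

360


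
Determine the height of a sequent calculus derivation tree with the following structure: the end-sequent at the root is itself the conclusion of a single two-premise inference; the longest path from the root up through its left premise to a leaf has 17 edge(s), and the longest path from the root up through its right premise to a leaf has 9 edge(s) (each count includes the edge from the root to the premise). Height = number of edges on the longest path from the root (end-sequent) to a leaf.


Longest path through the left premise: 17 edges (measured from the branching sequent)
Longest path through the right premise: 9 edges
Height of the subtree rooted at the branching sequent: max(17, 9) = 17
The branching sequent is the root itself.
Total height = 17

17


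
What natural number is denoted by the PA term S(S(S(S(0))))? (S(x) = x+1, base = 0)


Counting successors applied to 0:
4 applications of S to 0 = 4

4


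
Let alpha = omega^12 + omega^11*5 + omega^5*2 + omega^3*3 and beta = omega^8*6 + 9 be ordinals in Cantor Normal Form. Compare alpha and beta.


Compare term by term from highest exponent:
alpha = omega^12 + omega^11*5 + omega^5*2 + omega^3*3
beta = omega^8*6 + 9
Term 1: alpha has omega^12*1, beta has omega^8*6
Term 2: alpha has omega^11*5, beta has omega^0*9
Term 3: alpha has omega^5*2, beta has omega^0*0
Term 4: alpha has omega^3*3, beta has omega^0*0
Result: alpha > beta

alpha > beta


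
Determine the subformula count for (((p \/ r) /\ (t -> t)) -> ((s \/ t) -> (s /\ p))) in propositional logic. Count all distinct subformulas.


Formula: (((p \/ r) /\ (t -> t)) -> ((s \/ t) -> (s /\ p)))
Subformulas found:
  1. s
  2. r
  3. t
  4. p
  5. (t -> t)
  6. (s /\ p)
  7. (s \/ t)
  8. (p \/ r)
  9. ((p \/ r) /\ (t -> t))
  10. ((s \/ t) -> (s /\ p))
  11. (((p \/ r) /\ (t -> t)) -> ((s \/ t) -> (s /\ p)))
Total distinct subformulas = 11

11


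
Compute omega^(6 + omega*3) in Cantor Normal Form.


omega^(6 + omega*3):
In ordinal addition a term is absorbed by a following term of strictly larger exponent: 0 < 1, so 6 + omega*3 = omega*3.
omega raised to a CNF ordinal is a single CNF term: Result = omega^(omega*3)

omega^(omega*3)


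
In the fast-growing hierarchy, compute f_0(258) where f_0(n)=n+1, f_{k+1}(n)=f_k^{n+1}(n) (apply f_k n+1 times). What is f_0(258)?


f_0(258) = 258 + 1 = 259

259


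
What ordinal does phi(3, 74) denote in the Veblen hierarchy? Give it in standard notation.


phi(3, 74):
phi(3, beta) = eta_beta (the beta-th eta number, fixed point of zeta).
phi(3, 74) = eta_74

eta_74


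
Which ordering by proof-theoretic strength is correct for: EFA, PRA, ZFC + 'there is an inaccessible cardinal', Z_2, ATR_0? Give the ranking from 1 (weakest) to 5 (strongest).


Ordering by consistency strength:
1. EFA
2. PRA
3. ATR_0
4. Z_2
5. ZFC + 'there is an inaccessible cardinal'


EFA=1, PRA=2, ZFC + 'there is an inaccessible cardinal'=5, Z_2=4, ATR_0=3


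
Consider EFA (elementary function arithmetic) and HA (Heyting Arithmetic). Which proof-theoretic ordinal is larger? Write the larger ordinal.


Proof-theoretic ordinal of EFA (elementary function arithmetic): omega^3
Proof-theoretic ordinal of HA (Heyting Arithmetic): epsilon_0
Comparing: omega^3 < epsilon_0.
The larger ordinal is epsilon_0 (from HA (Heyting Arithmetic)).

epsilon_0


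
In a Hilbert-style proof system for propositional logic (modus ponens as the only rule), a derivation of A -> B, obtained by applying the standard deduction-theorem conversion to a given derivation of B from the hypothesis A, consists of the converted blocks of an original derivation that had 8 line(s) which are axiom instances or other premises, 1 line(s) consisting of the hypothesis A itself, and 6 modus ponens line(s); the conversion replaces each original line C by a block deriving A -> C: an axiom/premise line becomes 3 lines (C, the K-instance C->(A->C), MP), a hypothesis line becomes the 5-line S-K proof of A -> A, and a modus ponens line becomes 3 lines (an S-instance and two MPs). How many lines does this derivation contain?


Deduction-theorem conversion, block by block:
- 8 axiom/premise lines -> 3 lines each = 24
- 1 hypothesis lines -> 5 lines each (identity proof A->A) = 5
- 6 MP lines -> 3 lines each (S-instance, MP, MP) = 18
Total = 24 + 5 + 18 = 47 lines.

47


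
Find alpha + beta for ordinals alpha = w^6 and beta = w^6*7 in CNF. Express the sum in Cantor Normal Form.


Ordinal addition w^6 + w^6*7:
Both terms have the same exponent 6.
w^e*c + w^e*d = w^e*(c+d).
Result = w^6*(1+7) = w^6*8

w^6*8


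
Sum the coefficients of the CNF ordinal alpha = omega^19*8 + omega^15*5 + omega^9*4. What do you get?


CNF: omega^19*8 + omega^15*5 + omega^9*4
Coefficients: 8 + 5 + 4 = 17

17


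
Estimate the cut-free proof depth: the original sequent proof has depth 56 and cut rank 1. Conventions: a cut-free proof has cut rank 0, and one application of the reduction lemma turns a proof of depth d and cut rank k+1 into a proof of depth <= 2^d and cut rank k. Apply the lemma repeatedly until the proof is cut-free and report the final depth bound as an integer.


Each rank reduction sends depth d to at most 2^d; cut rank r needs r reductions.
2_0(56) = 56
2_1(56) = 2^56 = 72057594037927936
Cut-free depth bound = 72057594037927936

72057594037927936


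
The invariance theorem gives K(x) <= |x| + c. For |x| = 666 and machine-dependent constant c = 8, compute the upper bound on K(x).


K(x) <= |x| + c = 666 + 8 = 674

674


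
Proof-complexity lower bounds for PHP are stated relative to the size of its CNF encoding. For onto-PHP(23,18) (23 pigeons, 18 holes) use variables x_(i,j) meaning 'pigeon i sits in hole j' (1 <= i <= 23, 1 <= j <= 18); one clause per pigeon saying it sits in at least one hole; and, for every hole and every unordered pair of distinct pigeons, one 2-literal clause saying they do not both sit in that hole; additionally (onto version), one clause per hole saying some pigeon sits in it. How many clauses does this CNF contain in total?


onto-PHP(23,18): 23 pigeons, 18 holes, 23*18 = 414 variables.
- pigeon clauses: one per pigeon -> 23 clauses
- hole clauses: 18 holes * C(23,2) = 18 * 253 -> 4554 clauses
- onto clauses: one per hole -> 18 clauses
Total clauses = 23 + 4554 + 18 = 4595

4595


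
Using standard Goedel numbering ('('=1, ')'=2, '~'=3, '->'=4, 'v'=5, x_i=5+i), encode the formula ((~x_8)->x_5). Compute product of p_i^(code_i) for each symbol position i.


Formula: ((~x_8)->x_5)
Symbol codes: [1, 1, 3, 13, 2, 4, 10, 2]
Primes: [2, 3, 5, 7, 11, 13, 17, 19]
p_1^1 = 2^1 = 2
p_2^1 = 3^1 = 3
p_3^3 = 5^3 = 125
p_4^13 = 7^13 = 96889010407
p_5^2 = 11^2 = 121
p_6^4 = 13^4 = 28561
p_7^10 = 17^10 = 2015993900449
p_8^2 = 19^2 = 361
Product = 182764136470115898993354678466097250

182764136470115898993354678466097250


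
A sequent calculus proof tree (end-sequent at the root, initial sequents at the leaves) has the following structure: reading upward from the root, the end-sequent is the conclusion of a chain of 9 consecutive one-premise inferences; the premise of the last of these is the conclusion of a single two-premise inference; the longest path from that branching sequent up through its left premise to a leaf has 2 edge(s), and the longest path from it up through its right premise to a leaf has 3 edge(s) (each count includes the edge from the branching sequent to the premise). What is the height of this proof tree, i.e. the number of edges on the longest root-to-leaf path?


Longest path through the left premise: 2 edges (measured from the branching sequent)
Longest path through the right premise: 3 edges
Height of the subtree rooted at the branching sequent: max(2, 3) = 3
The branching sequent sits 9 edges above the root (the chain of one-premise inferences), so height = 3 + 9 = 12

12


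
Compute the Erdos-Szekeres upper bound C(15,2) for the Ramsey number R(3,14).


R(3,14) <= C(3+14-2, 3-1) = C(15, 2)
C(15, 2) = 15! / (2! * 13!)
= 105

105


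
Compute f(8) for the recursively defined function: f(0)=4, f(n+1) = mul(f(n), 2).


f(0) = 4
f(1) = mul(f(0), 2) = mul(4, 2) = 8
f(2) = mul(f(1), 2) = mul(8, 2) = 16
f(3) = mul(f(2), 2) = mul(16, 2) = 32
f(4) = mul(f(3), 2) = mul(32, 2) = 64
f(5) = mul(f(4), 2) = mul(64, 2) = 128
f(6) = mul(f(5), 2) = mul(128, 2) = 256
f(7) = mul(f(6), 2) = mul(256, 2) = 512
f(8) = mul(f(7), 2) = mul(512, 2) = 1024


1024


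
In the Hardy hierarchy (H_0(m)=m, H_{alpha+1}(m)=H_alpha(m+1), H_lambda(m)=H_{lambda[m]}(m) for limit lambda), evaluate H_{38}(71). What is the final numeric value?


H_38(71):
For finite ordinals k, H_k(n) = n + k (each successor step adds 1).
H_38(71) = 71 + 38 = 109

109


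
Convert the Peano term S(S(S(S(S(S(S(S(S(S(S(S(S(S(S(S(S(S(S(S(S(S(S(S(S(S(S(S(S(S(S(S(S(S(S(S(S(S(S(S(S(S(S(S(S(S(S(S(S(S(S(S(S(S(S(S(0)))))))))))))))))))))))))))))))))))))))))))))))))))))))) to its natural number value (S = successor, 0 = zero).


Counting successors applied to 0:
56 applications of S to 0 = 56

56


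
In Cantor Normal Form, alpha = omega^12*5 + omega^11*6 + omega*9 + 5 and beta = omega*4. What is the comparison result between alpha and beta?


Compare term by term from highest exponent:
alpha = omega^12*5 + omega^11*6 + omega*9 + 5
beta = omega*4
Term 1: alpha has omega^12*5, beta has omega^1*4
Term 2: alpha has omega^11*6, beta has omega^0*0
Term 3: alpha has omega^1*9, beta has omega^0*0
Term 4: alpha has omega^0*5, beta has omega^0*0
Result: alpha > beta

alpha > beta


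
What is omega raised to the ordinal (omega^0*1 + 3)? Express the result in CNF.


omega^(omega^0*1 + 3):
omega^0 = 1, so the exponent is 1 + 3 = 4 (finite ordinal addition).
Result = omega^4, already a single CNF term.

omega^4


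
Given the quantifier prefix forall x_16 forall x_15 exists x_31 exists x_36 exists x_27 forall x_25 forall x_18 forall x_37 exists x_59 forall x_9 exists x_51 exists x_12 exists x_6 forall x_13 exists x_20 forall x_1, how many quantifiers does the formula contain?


Quantifier prefix has 16 quantifier symbols.
Quantifier depth = 16

16


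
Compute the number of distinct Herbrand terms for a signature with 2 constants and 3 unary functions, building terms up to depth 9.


Herbrand terms by depth:
Depth 0: 2 constants
Depth 1: 6 new terms (running total: 8)
Depth 2: 18 new terms (running total: 26)
Depth 3: 54 new terms (running total: 80)
Depth 4: 162 new terms (running total: 242)
Depth 5: 486 new terms (running total: 728)
Depth 6: 1458 new terms (running total: 2186)
Depth 7: 4374 new terms (running total: 6560)
Depth 8: 13122 new terms (running total: 19682)
Depth 9: 39366 new terms (running total: 59048)
Total distinct ground terms = 59048

59048


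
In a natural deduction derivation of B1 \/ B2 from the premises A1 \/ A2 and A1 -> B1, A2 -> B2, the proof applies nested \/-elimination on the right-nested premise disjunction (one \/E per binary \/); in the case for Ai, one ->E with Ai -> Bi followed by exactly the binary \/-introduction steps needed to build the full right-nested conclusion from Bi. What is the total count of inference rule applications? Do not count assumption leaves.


Constructive dilemma with 2 branches, all disjunctions right-nested:
- \/E: the premise has 1 binary \/, each eliminated once: 1 nodes.
- ->E: one per case (Ai with Ai -> Bi gives Bi): 2 nodes.
- \/I: in case i < n, Bi needs 1 step to form Bi \/ (B(i+1) \/ ...) and then i-1 steps to prepend B(i-1), ..., B1, i.e. i steps; in case i = n, B2 needs 1 prepend steps.
  \/I total = (1 + 2 + ... + 1) + 1 = 1 + 1 = 2 nodes.
Total = 1 + 2 + 2 = 5

5


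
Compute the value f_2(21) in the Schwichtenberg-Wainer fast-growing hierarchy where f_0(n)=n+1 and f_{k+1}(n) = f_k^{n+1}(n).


f_2(21) = f_1^22(21)
f_1(m) = 2m + 1.
Iterating: f_1^k(n) = 2^k*(n+1) - 1.
f_2(21) = 2^22*(21+1) - 1 = 4194304*22 - 1 = 92274687

92274687
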